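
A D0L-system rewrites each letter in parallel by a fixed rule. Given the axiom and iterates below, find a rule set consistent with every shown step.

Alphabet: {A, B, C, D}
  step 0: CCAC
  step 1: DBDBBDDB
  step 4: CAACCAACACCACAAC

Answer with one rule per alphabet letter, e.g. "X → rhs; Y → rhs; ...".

A->BD, B->C, C->DB, D->A

  step 0 ⇒ step 1: CCAC ⇒ DB·DB·BD·DB
    A ↦ BD
    C ↦ DB
    B ↦ C  (constrained at step 1)
    D ↦ A  (constrained at step 1)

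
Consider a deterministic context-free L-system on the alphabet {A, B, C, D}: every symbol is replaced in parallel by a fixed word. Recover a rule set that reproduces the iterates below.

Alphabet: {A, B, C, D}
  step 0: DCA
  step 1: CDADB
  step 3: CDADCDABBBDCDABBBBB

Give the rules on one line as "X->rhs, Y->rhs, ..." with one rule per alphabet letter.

A->B, B->BB, C->D, D->CDA

  step 0 ⇒ step 1: DCA ⇒ CDA·D·B
    A ↦ B
    C ↦ D
    D ↦ CDA
    B ↦ BB  (constrained at step 1)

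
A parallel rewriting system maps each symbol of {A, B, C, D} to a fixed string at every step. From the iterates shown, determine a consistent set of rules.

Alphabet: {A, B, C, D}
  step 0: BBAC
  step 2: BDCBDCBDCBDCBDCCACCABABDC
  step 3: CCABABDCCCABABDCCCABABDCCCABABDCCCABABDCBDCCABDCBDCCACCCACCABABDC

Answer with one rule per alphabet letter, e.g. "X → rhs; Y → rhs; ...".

A->CA, B->CC, C->BDC, D->ABA

  step 2 ⇒ step 3: BDCBDCBDCBDCBDCCACCABABDC ⇒ CC·ABA·BDC·CC·ABA·BDC·CC·ABA·BDC·CC·ABA·BDC·CC·ABA·BDC·BDC·CA·BDC·BDC·CA·CC·CA·CC·ABA·BDC
    A ↦ CA
    B ↦ CC
    C ↦ BDC
    D ↦ ABA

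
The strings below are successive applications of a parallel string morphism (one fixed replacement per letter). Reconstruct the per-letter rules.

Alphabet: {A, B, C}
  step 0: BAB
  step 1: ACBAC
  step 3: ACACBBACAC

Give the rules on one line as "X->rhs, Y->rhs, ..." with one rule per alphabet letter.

A->B, B->AC, C->B

  step 0 ⇒ step 1: BAB ⇒ AC·B·AC
    A ↦ B
    B ↦ AC
    C ↦ B  (constrained at step 1)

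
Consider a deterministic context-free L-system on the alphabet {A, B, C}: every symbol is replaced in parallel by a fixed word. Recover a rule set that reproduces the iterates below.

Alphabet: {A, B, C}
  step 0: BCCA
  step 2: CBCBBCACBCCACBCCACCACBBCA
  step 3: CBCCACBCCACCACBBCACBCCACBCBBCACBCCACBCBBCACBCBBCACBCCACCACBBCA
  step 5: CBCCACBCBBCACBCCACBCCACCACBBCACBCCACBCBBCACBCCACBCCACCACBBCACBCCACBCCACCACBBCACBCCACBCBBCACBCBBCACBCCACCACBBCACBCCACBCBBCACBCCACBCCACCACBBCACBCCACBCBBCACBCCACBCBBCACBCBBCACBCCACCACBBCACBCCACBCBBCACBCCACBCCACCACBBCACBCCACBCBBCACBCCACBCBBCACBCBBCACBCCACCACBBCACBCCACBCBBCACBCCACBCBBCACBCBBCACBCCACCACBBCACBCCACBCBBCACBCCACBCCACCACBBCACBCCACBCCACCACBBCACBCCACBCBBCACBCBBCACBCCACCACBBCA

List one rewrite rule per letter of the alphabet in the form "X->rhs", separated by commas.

A->BCA, B->CCA, C->CB

  step 2 ⇒ step 3: CBCBBCACBCCACBCCACCACBBCA ⇒ CB·CCA·CB·CCA·CCA·CB·BCA·CB·CCA·CB·CB·BCA·CB·CCA·CB·CB·BCA·CB·CB·BCA·CB·CCA·CCA·CB·BCA
    A ↦ BCA
    B ↦ CCA
    C ↦ CB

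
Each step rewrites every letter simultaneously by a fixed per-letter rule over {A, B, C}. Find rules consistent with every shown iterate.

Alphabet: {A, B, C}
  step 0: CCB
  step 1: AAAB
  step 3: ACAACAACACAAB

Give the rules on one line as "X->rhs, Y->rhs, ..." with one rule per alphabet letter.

  step 0 ⇒ step 1: CCB ⇒ A·A·AB
    B ↦ AB
    C ↦ A
    A ↦ CA  (constrained at step 1)

A->CA, B->AB, C->A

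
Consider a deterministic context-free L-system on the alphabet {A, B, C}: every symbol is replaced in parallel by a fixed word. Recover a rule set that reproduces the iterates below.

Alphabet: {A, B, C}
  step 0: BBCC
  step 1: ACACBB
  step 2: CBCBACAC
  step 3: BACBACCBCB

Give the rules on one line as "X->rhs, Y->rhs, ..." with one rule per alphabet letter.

  step 2 ⇒ step 3: CBCBACAC ⇒ B·AC·B·AC·C·B·C·B
    A ↦ C
    B ↦ AC
    C ↦ B

A->C, B->AC, C->B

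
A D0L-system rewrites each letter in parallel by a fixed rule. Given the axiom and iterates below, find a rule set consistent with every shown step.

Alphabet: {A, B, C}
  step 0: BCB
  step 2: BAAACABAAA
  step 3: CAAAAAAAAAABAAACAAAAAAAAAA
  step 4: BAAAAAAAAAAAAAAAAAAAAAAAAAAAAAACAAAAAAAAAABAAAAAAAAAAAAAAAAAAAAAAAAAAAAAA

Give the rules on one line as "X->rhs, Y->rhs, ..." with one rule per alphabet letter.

A->AAA, B->CA, C->B

  step 3 ⇒ step 4: CAAAAAAAAAABAAACAAAAAAAAAA ⇒ B·AAA·AAA·AAA·AAA·AAA·AAA·AAA·AAA·AAA·AAA·CA·AAA·AAA·AAA·B·AAA·AAA·AAA·AAA·AAA·AAA·AAA·AAA·AAA·AAA
    A ↦ AAA
    B ↦ CA
    C ↦ B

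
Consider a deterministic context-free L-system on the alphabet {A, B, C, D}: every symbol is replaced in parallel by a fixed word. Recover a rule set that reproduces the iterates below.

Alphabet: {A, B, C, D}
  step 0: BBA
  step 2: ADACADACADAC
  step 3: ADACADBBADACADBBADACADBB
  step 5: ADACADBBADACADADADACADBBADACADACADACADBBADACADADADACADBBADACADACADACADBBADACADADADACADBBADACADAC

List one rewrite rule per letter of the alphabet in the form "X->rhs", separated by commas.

  step 2 ⇒ step 3: ADACADACADAC ⇒ AD·AC·AD·BB·AD·AC·AD·BB·AD·AC·AD·BB
    A ↦ AD
    C ↦ BB
    D ↦ AC
    B ↦ AD  (constrained at step 0)

A->AD, B->AD, C->BB, D->AC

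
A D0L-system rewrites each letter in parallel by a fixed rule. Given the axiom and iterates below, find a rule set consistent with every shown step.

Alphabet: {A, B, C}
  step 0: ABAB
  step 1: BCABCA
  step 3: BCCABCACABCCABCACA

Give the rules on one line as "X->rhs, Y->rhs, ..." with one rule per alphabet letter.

A->BC, B->A, C->CA

  step 0 ⇒ step 1: ABAB ⇒ BC·A·BC·A
    A ↦ BC
    B ↦ A
    C ↦ CA  (constrained at step 1)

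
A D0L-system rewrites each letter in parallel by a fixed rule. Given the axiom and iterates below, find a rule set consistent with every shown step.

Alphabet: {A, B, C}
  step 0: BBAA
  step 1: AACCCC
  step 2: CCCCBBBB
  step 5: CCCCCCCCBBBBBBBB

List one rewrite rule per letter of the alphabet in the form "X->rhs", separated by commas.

  step 1 ⇒ step 2: AACCCC ⇒ CC·CC·B·B·B·B
    A ↦ CC
    C ↦ B
  step 0 ⇒ step 1: BBAA ⇒ A·A·CC·CC
    B ↦ A

A->CC, B->A, C->B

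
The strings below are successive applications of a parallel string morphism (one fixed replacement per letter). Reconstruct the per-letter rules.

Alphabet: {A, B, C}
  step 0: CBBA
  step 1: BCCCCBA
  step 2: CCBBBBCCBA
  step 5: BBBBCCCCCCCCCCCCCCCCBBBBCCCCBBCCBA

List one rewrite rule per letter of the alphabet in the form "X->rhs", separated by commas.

  step 1 ⇒ step 2: BCCCCBA ⇒ CC·B·B·B·B·CC·BA
    A ↦ BA
    B ↦ CC
    C ↦ B

A->BA, B->CC, C->B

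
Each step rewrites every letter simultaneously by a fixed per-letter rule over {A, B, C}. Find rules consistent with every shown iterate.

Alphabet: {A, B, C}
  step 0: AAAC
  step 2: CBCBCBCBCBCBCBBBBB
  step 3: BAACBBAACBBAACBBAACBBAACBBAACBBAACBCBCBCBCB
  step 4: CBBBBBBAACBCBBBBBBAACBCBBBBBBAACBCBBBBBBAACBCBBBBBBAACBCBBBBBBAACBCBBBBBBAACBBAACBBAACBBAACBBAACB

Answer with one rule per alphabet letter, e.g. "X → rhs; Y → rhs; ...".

  step 3 ⇒ step 4: BAACBBAACBBAACBBAACBBAACBBAACBBAACBCBCBCBCB ⇒ CB·BB·BB·BAA·CB·CB·BB·BB·BAA·CB·CB·BB·BB·BAA·CB·CB·BB·BB·BAA·CB·CB·BB·BB·BAA·CB·CB·BB·BB·BAA·CB·CB·BB·BB·BAA·CB·BAA·CB·BAA·CB·BAA·CB·BAA·CB
    A ↦ BB
    B ↦ CB
    C ↦ BAA

A->BB, B->CB, C->BAA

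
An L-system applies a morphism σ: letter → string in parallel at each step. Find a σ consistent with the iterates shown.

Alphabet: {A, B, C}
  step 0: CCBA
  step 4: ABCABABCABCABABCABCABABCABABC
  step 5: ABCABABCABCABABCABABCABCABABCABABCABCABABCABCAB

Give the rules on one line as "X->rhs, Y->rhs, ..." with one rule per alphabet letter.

A->AB, B->C, C->AB

  step 4 ⇒ step 5: ABCABABCABCABABCABCABABCABABC ⇒ AB·C·AB·AB·C·AB·C·AB·AB·C·AB·AB·C·AB·C·AB·AB·C·AB·AB·C·AB·C·AB·AB·C·AB·C·AB
    A ↦ AB
    B ↦ C
    C ↦ AB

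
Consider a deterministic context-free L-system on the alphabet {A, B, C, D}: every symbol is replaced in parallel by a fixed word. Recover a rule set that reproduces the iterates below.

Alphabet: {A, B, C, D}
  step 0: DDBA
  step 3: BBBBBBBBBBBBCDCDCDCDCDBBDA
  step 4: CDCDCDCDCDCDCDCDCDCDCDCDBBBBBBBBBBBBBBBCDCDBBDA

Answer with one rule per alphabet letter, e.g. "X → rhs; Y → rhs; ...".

A->DA, B->CD, C->B, D->BB

  step 3 ⇒ step 4: BBBBBBBBBBBBCDCDCDCDCDBBDA ⇒ CD·CD·CD·CD·CD·CD·CD·CD·CD·CD·CD·CD·B·BB·B·BB·B·BB·B·BB·B·BB·CD·CD·BB·DA
    A ↦ DA
    B ↦ CD
    C ↦ B
    D ↦ BB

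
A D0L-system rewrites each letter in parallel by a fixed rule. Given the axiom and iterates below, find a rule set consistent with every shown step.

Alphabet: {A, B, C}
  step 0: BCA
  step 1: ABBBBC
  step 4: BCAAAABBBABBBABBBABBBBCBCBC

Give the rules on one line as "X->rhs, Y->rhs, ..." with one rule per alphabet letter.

A->BC, B->A, C->BBB

  step 0 ⇒ step 1: BCA ⇒ A·BBB·BC
    A ↦ BC
    B ↦ A
    C ↦ BBB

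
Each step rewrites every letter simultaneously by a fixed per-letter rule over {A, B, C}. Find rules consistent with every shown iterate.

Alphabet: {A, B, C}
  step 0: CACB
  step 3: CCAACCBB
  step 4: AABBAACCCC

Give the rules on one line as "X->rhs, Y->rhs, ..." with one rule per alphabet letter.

A->B, B->CC, C->A

  step 3 ⇒ step 4: CCAACCBB ⇒ A·A·B·B·A·A·CC·CC
    A ↦ B
    B ↦ CC
    C ↦ A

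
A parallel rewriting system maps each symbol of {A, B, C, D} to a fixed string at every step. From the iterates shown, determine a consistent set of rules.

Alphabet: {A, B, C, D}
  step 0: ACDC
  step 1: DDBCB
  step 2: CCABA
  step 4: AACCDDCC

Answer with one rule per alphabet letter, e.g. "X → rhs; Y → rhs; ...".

  step 1 ⇒ step 2: DDBCB ⇒ C·C·A·B·A
    B ↦ A
    C ↦ B
    D ↦ C
  step 0 ⇒ step 1: ACDC ⇒ DD·B·C·B
    A ↦ DD

A->DD, B->A, C->B, D->C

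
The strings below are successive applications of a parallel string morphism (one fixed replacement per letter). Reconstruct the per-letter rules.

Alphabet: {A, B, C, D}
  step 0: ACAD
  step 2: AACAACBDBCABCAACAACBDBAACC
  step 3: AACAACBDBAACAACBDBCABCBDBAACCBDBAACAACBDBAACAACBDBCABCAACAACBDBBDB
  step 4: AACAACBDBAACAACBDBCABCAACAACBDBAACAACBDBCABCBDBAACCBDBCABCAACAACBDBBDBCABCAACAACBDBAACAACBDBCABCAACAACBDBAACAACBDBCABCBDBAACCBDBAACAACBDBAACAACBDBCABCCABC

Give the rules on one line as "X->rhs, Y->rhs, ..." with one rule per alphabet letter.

  step 3 ⇒ step 4: AACAACBDBAACAACBDBCABCBDBAACCBDBAACAACBDBAACAACBDBCABCAACAACBDBBDB ⇒ AAC·AAC·BDB·AAC·AAC·BDB·C·AB·C·AAC·AAC·BDB·AAC·AAC·BDB·C·AB·C·BDB·AAC·C·BDB·C·AB·C·AAC·AAC·BDB·BDB·C·AB·C·AAC·AAC·BDB·AAC·AAC·BDB·C·AB·C·AAC·AAC·BDB·AAC·AAC·BDB·C·AB·C·BDB·AAC·C·BDB·AAC·AAC·BDB·AAC·AAC·BDB·C·AB·C·C·AB·C
    A ↦ AAC
    B ↦ C
    C ↦ BDB
    D ↦ AB

A->AAC, B->C, C->BDB, D->AB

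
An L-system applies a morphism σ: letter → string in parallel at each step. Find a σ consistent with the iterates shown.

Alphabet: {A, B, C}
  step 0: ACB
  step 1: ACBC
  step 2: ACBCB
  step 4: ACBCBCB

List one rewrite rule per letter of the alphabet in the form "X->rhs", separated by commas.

  step 1 ⇒ step 2: ACBC ⇒ AC·B·C·B
    A ↦ AC
    B ↦ C
    C ↦ B

A->AC, B->C, C->B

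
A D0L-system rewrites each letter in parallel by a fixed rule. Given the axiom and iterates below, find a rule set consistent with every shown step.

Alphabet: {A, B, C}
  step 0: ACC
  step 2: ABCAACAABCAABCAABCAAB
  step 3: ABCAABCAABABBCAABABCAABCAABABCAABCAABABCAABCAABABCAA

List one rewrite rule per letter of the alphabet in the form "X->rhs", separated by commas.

  step 2 ⇒ step 3: ABCAACAABCAABCAABCAAB ⇒ AB·CAA·BCA·AB·AB·BCA·AB·AB·CAA·BCA·AB·AB·CAA·BCA·AB·AB·CAA·BCA·AB·AB·CAA
    A ↦ AB
    B ↦ CAA
    C ↦ BCA

A->AB, B->CAA, C->BCA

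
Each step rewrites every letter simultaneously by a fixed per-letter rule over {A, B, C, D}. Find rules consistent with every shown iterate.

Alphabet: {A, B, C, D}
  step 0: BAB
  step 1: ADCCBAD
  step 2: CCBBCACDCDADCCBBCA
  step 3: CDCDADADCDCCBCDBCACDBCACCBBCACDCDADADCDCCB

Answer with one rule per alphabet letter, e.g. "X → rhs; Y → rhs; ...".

  step 2 ⇒ step 3: CCBBCACDCDADCCBBCA ⇒ CD·CD·AD·AD·CD·CCB·CD·BCA·CD·BCA·CCB·BCA·CD·CD·AD·AD·CD·CCB
    A ↦ CCB
    B ↦ AD
    C ↦ CD
    D ↦ BCA

A->CCB, B->AD, C->CD, D->BCA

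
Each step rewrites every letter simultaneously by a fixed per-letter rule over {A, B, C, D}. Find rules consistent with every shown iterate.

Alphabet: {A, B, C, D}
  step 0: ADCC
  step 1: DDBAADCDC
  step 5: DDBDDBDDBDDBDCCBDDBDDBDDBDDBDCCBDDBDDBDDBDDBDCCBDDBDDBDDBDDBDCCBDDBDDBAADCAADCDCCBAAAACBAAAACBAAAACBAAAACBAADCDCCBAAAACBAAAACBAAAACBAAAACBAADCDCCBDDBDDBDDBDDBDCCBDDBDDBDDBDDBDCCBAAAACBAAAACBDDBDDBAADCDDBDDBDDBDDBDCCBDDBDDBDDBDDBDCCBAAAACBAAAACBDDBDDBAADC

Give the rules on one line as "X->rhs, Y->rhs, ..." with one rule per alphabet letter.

  step 0 ⇒ step 1: ADCC ⇒ DDB·AA·DC·DC
    A ↦ DDB
    C ↦ DC
    D ↦ AA
    B ↦ CB  (constrained at step 1)

A->DDB, B->CB, C->DC, D->AA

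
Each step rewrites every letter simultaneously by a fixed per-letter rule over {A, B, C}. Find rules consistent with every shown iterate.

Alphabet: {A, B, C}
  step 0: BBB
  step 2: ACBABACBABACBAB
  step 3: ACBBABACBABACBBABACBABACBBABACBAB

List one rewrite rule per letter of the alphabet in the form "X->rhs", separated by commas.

A->ACB, B->AB, C->B

  step 2 ⇒ step 3: ACBABACBABACBAB ⇒ ACB·B·AB·ACB·AB·ACB·B·AB·ACB·AB·ACB·B·AB·ACB·AB
    A ↦ ACB
    B ↦ AB
    C ↦ B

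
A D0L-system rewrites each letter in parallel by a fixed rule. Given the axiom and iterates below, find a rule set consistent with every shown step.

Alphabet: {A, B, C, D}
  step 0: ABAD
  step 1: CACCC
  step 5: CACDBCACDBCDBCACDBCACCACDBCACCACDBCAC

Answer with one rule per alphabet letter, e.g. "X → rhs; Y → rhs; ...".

  step 0 ⇒ step 1: ABAD ⇒ C·AC·C·C
    A ↦ C
    B ↦ AC
    D ↦ C
    C ↦ DB  (constrained at step 1)

A->C, B->AC, C->DB, D->C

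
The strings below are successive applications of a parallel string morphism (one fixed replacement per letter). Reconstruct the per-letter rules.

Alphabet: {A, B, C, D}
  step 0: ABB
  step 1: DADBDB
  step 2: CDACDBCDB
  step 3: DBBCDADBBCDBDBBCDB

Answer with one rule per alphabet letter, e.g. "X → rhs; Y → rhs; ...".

  step 2 ⇒ step 3: CDACDBCDB ⇒ DBB·C·DA·DBB·C·DB·DBB·C·DB
    A ↦ DA
    B ↦ DB
    C ↦ DBB
    D ↦ C

A->DA, B->DB, C->DBB, D->C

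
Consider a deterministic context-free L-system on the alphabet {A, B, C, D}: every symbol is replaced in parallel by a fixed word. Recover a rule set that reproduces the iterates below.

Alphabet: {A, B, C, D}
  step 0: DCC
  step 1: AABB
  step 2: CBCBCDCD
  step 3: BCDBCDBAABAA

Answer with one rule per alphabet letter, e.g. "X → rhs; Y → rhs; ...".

  step 2 ⇒ step 3: CBCBCDCD ⇒ B·CD·B·CD·B·AA·B·AA
    B ↦ CD
    C ↦ B
    D ↦ AA
  step 1 ⇒ step 2: AABB ⇒ CB·CB·CD·CD
    A ↦ CB

A->CB, B->CD, C->B, D->AA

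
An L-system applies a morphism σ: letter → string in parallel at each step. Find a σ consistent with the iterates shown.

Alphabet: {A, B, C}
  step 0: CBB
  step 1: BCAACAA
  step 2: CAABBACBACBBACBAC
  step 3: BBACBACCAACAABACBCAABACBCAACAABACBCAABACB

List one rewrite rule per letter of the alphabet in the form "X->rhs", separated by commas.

  step 2 ⇒ step 3: CAABBACBACBBACBAC ⇒ B·BAC·BAC·CAA·CAA·BAC·B·CAA·BAC·B·CAA·CAA·BAC·B·CAA·BAC·B
    A ↦ BAC
    B ↦ CAA
    C ↦ B

A->BAC, B->CAA, C->B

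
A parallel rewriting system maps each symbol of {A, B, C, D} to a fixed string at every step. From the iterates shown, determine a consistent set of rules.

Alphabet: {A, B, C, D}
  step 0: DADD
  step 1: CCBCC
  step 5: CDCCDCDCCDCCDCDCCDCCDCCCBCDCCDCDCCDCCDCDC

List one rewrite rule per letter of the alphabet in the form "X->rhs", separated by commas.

  step 0 ⇒ step 1: DADD ⇒ C·CB·C·C
    A ↦ CB
    D ↦ C
    B ↦ DA  (constrained at step 1)
    C ↦ CD  (constrained at step 1)

A->CB, B->DA, C->CD, D->C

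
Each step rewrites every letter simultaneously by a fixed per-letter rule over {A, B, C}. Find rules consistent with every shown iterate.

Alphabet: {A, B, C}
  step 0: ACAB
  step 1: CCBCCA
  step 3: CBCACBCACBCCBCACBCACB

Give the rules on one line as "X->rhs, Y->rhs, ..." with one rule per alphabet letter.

A->C, B->CA, C->CB

  step 0 ⇒ step 1: ACAB ⇒ C·CB·C·CA
    A ↦ C
    B ↦ CA
    C ↦ CB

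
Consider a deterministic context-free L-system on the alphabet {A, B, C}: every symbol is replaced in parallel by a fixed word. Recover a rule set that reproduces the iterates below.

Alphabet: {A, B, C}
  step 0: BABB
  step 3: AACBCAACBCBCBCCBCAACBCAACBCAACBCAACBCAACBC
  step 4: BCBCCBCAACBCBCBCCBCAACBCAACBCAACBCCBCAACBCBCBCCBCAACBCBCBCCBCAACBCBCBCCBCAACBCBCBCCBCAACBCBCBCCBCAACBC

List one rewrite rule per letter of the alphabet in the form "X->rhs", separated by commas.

  step 3 ⇒ step 4: AACBCAACBCBCBCCBCAACBCAACBCAACBCAACBCAACBC ⇒ BC·BC·CBC·AA·CBC·BC·BC·CBC·AA·CBC·AA·CBC·AA·CBC·CBC·AA·CBC·BC·BC·CBC·AA·CBC·BC·BC·CBC·AA·CBC·BC·BC·CBC·AA·CBC·BC·BC·CBC·AA·CBC·BC·BC·CBC·AA·CBC
    A ↦ BC
    B ↦ AA
    C ↦ CBC

A->BC, B->AA, C->CBC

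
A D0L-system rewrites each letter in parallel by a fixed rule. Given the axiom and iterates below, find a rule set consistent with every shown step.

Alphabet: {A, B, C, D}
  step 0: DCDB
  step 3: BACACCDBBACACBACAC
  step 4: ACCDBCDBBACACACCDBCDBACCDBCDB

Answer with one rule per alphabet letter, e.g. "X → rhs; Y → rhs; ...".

A->CD, B->AC, C->B, D->AC

  step 3 ⇒ step 4: BACACCDBBACACBACAC ⇒ AC·CD·B·CD·B·B·AC·AC·AC·CD·B·CD·B·AC·CD·B·CD·B
    A ↦ CD
    B ↦ AC
    C ↦ B
    D ↦ AC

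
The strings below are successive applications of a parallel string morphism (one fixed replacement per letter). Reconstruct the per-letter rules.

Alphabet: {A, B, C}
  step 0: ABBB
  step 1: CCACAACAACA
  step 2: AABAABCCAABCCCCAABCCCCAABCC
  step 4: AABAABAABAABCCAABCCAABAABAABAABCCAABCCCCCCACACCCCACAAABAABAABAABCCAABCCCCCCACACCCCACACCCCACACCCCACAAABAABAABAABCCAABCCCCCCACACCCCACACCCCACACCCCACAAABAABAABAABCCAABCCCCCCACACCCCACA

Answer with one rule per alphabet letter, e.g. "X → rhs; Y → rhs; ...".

  step 1 ⇒ step 2: CCACAACAACA ⇒ AAB·AAB·CC·AAB·CC·CC·AAB·CC·CC·AAB·CC
    A ↦ CC
    C ↦ AAB
  step 0 ⇒ step 1: ABBB ⇒ CC·ACA·ACA·ACA
    B ↦ ACA

A->CC, B->ACA, C->AAB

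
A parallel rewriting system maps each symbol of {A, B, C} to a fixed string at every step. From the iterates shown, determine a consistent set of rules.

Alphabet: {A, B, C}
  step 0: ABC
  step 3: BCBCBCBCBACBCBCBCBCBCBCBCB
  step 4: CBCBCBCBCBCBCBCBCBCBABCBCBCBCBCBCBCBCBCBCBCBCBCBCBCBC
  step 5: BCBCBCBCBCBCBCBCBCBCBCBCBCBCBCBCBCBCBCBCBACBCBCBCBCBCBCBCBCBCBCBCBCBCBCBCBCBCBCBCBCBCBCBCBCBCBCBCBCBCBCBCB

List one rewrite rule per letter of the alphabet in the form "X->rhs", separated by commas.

  step 4 ⇒ step 5: CBCBCBCBCBCBCBCBCBCBABCBCBCBCBCBCBCBCBCBCBCBCBCBCBCBC ⇒ B·CBC·B·CBC·B·CBC·B·CBC·B·CBC·B·CBC·B·CBC·B·CBC·B·CBC·B·CBC·BA·CBC·B·CBC·B·CBC·B·CBC·B·CBC·B·CBC·B·CBC·B·CBC·B·CBC·B·CBC·B·CBC·B·CBC·B·CBC·B·CBC·B·CBC·B·CBC·B
    A ↦ BA
    B ↦ CBC
    C ↦ B

A->BA, B->CBC, C->B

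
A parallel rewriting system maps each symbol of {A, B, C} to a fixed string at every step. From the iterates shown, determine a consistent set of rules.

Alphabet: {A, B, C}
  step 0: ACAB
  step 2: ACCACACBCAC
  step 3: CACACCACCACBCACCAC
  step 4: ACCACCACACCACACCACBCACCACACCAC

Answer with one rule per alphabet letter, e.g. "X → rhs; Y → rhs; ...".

  step 3 ⇒ step 4: CACACCACCACBCACCAC ⇒ AC·C·AC·C·AC·AC·C·AC·AC·C·AC·BC·AC·C·AC·AC·C·AC
    A ↦ C
    B ↦ BC
    C ↦ AC

A->C, B->BC, C->AC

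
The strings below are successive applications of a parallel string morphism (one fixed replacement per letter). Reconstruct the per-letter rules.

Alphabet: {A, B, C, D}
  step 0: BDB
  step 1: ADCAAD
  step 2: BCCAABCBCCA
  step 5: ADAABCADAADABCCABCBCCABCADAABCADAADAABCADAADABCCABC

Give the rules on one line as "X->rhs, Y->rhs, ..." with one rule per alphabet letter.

A->BC, B->AD, C->A, D->CA

  step 1 ⇒ step 2: ADCAAD ⇒ BC·CA·A·BC·BC·CA
    A ↦ BC
    C ↦ A
    D ↦ CA
  step 0 ⇒ step 1: BDB ⇒ AD·CA·AD
    B ↦ AD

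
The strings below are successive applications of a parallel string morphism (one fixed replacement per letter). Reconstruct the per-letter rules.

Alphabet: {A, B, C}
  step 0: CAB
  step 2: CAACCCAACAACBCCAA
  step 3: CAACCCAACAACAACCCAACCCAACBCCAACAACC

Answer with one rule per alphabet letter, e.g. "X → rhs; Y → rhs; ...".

  step 2 ⇒ step 3: CAACCCAACAACBCCAA ⇒ CAA·C·C·CAA·CAA·CAA·C·C·CAA·C·C·CAA·CBC·CAA·CAA·C·C
    A ↦ C
    B ↦ CBC
    C ↦ CAA

A->C, B->CBC, C->CAA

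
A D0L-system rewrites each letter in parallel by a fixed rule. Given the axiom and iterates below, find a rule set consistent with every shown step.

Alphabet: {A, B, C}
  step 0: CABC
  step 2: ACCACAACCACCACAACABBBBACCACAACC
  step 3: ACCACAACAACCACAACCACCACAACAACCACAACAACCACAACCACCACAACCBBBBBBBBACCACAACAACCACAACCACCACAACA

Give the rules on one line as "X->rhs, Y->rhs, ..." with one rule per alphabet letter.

  step 2 ⇒ step 3: ACCACAACCACCACAACABBBBACCACAACC ⇒ ACC·ACA·ACA·ACC·ACA·ACC·ACC·ACA·ACA·ACC·ACA·ACA·ACC·ACA·ACC·ACC·ACA·ACC·BB·BB·BB·BB·ACC·ACA·ACA·ACC·ACA·ACC·ACC·ACA·ACA
    A ↦ ACC
    B ↦ BB
    C ↦ ACA

A->ACC, B->BB, C->ACA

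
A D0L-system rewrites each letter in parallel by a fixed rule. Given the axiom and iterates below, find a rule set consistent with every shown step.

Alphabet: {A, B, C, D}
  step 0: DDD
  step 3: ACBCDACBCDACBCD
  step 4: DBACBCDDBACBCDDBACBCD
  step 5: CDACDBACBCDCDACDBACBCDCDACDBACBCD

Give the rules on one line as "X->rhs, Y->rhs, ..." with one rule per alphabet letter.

A->D, B->AC, C->B, D->CD

  step 4 ⇒ step 5: DBACBCDDBACBCDDBACBCD ⇒ CD·AC·D·B·AC·B·CD·CD·AC·D·B·AC·B·CD·CD·AC·D·B·AC·B·CD
    A ↦ D
    B ↦ AC
    C ↦ B
    D ↦ CD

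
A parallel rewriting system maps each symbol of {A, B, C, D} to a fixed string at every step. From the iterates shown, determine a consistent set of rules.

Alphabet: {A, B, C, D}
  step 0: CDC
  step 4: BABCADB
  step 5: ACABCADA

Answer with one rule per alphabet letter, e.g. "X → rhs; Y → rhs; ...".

A->C, B->A, C->B, D->AD

  step 4 ⇒ step 5: BABCADB ⇒ A·C·A·B·C·AD·A
    A ↦ C
    B ↦ A
    C ↦ B
    D ↦ AD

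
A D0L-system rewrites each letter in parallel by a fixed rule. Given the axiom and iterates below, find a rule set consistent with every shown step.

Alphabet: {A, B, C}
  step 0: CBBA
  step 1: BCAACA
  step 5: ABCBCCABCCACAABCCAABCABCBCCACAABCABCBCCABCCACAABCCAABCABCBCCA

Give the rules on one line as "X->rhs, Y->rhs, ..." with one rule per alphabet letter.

A->CA, B->A, C->BC

  step 0 ⇒ step 1: CBBA ⇒ BC·A·A·CA
    A ↦ CA
    B ↦ A
    C ↦ BC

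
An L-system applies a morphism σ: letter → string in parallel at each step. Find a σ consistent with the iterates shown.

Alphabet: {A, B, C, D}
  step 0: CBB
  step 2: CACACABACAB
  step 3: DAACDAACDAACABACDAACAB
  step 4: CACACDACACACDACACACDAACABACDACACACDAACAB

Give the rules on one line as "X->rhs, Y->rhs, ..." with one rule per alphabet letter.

  step 3 ⇒ step 4: DAACDAACDAACABACDAACAB ⇒ C·AC·AC·DA·C·AC·AC·DA·C·AC·AC·DA·AC·AB·AC·DA·C·AC·AC·DA·AC·AB
    A ↦ AC
    B ↦ AB
    C ↦ DA
    D ↦ C

A->AC, B->AB, C->DA, D->C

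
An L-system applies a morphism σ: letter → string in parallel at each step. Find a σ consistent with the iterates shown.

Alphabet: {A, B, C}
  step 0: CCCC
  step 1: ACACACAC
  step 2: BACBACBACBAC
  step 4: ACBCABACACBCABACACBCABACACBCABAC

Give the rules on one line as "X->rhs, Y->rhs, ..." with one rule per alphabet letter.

A->B, B->CA, C->AC

  step 1 ⇒ step 2: ACACACAC ⇒ B·AC·B·AC·B·AC·B·AC
    A ↦ B
    C ↦ AC
    B ↦ CA  (constrained at step 2)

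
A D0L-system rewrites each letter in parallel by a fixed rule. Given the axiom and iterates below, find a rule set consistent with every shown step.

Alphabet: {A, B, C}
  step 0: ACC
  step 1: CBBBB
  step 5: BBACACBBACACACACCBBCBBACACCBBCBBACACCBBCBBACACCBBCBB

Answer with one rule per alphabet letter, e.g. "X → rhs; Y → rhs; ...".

A->C, B->AC, C->BB

  step 0 ⇒ step 1: ACC ⇒ C·BB·BB
    A ↦ C
    C ↦ BB
    B ↦ AC  (constrained at step 1)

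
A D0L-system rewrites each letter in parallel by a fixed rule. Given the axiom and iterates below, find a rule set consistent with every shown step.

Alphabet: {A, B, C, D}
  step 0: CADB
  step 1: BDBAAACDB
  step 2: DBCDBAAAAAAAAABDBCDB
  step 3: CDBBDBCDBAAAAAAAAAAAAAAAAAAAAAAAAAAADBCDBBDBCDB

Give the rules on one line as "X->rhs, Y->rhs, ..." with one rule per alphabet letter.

A->AAA, B->DB, C->BDB, D->C

  step 2 ⇒ step 3: DBCDBAAAAAAAAABDBCDB ⇒ C·DB·BDB·C·DB·AAA·AAA·AAA·AAA·AAA·AAA·AAA·AAA·AAA·DB·C·DB·BDB·C·DB
    A ↦ AAA
    B ↦ DB
    C ↦ BDB
    D ↦ C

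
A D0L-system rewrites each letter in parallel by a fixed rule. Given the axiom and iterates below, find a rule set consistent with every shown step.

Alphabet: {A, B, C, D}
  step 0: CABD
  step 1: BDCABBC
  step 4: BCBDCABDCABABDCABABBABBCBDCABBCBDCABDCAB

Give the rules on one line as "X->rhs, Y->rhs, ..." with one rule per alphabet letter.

  step 0 ⇒ step 1: CABD ⇒ B·DC·AB·BC
    A ↦ DC
    B ↦ AB
    C ↦ B
    D ↦ BC

A->DC, B->AB, C->B, D->BC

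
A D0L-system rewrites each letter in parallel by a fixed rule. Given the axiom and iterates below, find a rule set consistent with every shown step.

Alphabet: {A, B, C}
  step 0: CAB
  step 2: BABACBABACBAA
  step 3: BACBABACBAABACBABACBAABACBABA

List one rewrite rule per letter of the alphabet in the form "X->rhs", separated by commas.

  step 2 ⇒ step 3: BABACBABACBAA ⇒ BAC·BA·BAC·BA·A·BAC·BA·BAC·BA·A·BAC·BA·BA
    A ↦ BA
    B ↦ BAC
    C ↦ A

A->BA, B->BAC, C->A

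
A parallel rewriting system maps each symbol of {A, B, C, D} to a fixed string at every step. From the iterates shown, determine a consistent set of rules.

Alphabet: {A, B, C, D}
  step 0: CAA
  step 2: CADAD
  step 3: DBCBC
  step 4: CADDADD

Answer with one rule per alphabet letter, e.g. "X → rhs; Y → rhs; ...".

  step 3 ⇒ step 4: DBCBC ⇒ C·AD·D·AD·D
    B ↦ AD
    C ↦ D
    D ↦ C
  step 2 ⇒ step 3: CADAD ⇒ D·B·C·B·C
    A ↦ B

A->B, B->AD, C->D, D->C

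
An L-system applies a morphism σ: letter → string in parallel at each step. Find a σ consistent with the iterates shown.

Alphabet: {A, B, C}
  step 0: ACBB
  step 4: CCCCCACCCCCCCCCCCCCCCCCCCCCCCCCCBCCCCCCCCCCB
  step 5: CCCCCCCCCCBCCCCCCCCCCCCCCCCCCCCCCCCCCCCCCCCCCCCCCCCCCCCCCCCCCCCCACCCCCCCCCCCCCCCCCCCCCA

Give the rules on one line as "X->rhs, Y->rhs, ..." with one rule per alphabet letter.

A->B, B->CA, C->CC

  step 4 ⇒ step 5: CCCCCACCCCCCCCCCCCCCCCCCCCCCCCCCBCCCCCCCCCCB ⇒ CC·CC·CC·CC·CC·B·CC·CC·CC·CC·CC·CC·CC·CC·CC·CC·CC·CC·CC·CC·CC·CC·CC·CC·CC·CC·CC·CC·CC·CC·CC·CC·CA·CC·CC·CC·CC·CC·CC·CC·CC·CC·CC·CA
    A ↦ B
    B ↦ CA
    C ↦ CC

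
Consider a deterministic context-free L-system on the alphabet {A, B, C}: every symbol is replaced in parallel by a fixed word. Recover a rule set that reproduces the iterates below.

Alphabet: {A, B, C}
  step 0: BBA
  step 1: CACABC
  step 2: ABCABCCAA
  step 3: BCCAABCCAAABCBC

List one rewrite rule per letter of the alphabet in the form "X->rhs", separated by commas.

A->BC, B->CA, C->A

  step 2 ⇒ step 3: ABCABCCAA ⇒ BC·CA·A·BC·CA·A·A·BC·BC
    A ↦ BC
    B ↦ CA
    C ↦ A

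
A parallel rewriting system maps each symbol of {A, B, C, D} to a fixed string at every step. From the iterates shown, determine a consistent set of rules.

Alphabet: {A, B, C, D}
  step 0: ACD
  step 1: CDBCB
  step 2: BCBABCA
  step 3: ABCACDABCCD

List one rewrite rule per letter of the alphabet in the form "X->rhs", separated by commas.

A->CD, B->A, C->BC, D->B

  step 2 ⇒ step 3: BCBABCA ⇒ A·BC·A·CD·A·BC·CD
    A ↦ CD
    B ↦ A
    C ↦ BC
  step 0 ⇒ step 1: ACD ⇒ CD·BC·B
    D ↦ B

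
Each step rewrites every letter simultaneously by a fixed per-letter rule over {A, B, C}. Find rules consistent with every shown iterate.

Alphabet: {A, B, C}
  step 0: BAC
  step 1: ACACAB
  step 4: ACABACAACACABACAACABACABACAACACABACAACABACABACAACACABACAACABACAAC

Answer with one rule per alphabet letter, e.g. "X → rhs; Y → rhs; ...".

  step 0 ⇒ step 1: BAC ⇒ AC·ACA·B
    A ↦ ACA
    B ↦ AC
    C ↦ B

A->ACA, B->AC, C->B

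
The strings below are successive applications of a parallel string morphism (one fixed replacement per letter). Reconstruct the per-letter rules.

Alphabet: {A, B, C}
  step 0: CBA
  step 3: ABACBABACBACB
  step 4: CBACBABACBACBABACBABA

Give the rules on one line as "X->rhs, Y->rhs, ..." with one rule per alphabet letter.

A->CB, B->A, C->AB

  step 3 ⇒ step 4: ABACBABACBACB ⇒ CB·A·CB·AB·A·CB·A·CB·AB·A·CB·AB·A
    A ↦ CB
    B ↦ A
    C ↦ AB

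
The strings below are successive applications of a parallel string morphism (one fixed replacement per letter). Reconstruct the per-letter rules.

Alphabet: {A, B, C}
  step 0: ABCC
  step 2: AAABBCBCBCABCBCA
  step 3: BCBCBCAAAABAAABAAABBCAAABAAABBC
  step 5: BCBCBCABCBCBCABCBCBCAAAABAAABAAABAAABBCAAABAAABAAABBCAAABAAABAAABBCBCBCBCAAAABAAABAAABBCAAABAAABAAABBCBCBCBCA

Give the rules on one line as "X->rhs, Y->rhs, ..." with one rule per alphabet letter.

  step 2 ⇒ step 3: AAABBCBCBCABCBCA ⇒ BC·BC·BC·A·A·AAB·A·AAB·A·AAB·BC·A·AAB·A·AAB·BC
    A ↦ BC
    B ↦ A
    C ↦ AAB

A->BC, B->A, C->AAB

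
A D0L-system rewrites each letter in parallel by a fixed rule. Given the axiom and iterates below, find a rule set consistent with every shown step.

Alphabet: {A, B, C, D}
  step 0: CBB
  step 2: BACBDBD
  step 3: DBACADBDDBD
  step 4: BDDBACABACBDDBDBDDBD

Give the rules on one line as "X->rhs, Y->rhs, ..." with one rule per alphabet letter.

A->BAC, B->D, C->A, D->BD

  step 3 ⇒ step 4: DBACADBDDBD ⇒ BD·D·BAC·A·BAC·BD·D·BD·BD·D·BD
    A ↦ BAC
    B ↦ D
    C ↦ A
    D ↦ BD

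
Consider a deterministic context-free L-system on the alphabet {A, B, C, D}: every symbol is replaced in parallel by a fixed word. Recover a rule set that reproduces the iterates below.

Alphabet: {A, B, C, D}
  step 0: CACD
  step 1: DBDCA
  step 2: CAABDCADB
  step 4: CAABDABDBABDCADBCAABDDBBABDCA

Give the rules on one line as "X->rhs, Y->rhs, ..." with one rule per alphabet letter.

A->B, B->ABD, C->D, D->CA

  step 1 ⇒ step 2: DBDCA ⇒ CA·ABD·CA·D·B
    A ↦ B
    B ↦ ABD
    C ↦ D
    D ↦ CA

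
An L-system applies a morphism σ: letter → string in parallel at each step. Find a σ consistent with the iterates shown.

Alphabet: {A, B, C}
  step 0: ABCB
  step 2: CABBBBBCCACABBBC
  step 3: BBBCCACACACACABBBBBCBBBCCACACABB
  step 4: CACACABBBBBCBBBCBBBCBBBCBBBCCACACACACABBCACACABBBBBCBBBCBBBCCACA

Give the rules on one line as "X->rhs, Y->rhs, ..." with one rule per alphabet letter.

  step 3 ⇒ step 4: BBBCCACACACACABBBBBCBBBCCACACABB ⇒ CA·CA·CA·BB·BB·BC·BB·BC·BB·BC·BB·BC·BB·BC·CA·CA·CA·CA·CA·BB·CA·CA·CA·BB·BB·BC·BB·BC·BB·BC·CA·CA
    A ↦ BC
    B ↦ CA
    C ↦ BB

A->BC, B->CA, C->BB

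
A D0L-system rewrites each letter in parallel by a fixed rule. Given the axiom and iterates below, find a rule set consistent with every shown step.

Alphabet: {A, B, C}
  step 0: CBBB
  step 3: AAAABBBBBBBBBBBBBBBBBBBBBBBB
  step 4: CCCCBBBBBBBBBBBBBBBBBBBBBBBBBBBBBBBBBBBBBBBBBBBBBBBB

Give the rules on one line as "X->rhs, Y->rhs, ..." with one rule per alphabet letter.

A->C, B->BB, C->AA

  step 3 ⇒ step 4: AAAABBBBBBBBBBBBBBBBBBBBBBBB ⇒ C·C·C·C·BB·BB·BB·BB·BB·BB·BB·BB·BB·BB·BB·BB·BB·BB·BB·BB·BB·BB·BB·BB·BB·BB·BB·BB
    A ↦ C
    B ↦ BB
    C ↦ AA  (constrained at step 0)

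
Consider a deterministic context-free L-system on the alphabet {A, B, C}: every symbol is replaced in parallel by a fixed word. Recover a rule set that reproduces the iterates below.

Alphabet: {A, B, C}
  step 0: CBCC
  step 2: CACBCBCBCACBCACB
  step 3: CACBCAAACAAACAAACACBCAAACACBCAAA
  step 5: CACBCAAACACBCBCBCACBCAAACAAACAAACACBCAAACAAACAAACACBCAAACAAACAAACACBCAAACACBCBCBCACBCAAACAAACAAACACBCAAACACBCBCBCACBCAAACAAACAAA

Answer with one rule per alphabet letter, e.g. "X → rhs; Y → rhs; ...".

  step 2 ⇒ step 3: CACBCBCBCACBCACB ⇒ CA·CB·CA·AA·CA·AA·CA·AA·CA·CB·CA·AA·CA·CB·CA·AA
    A ↦ CB
    B ↦ AA
    C ↦ CA

A->CB, B->AA, C->CA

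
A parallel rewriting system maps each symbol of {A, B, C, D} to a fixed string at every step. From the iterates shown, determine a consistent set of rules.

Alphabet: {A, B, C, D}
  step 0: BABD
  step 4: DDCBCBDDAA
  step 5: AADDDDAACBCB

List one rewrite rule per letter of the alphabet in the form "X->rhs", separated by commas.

A->CB, B->D, C->D, D->A

  step 4 ⇒ step 5: DDCBCBDDAA ⇒ A·A·D·D·D·D·A·A·CB·CB
    A ↦ CB
    B ↦ D
    C ↦ D
    D ↦ A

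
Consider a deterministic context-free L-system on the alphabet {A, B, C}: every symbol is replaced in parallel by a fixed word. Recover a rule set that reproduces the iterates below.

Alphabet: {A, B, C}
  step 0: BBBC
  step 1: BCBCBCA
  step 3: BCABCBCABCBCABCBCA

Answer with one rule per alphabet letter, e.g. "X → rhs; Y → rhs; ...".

  step 0 ⇒ step 1: BBBC ⇒ BC·BC·BC·A
    B ↦ BC
    C ↦ A
    A ↦ BC  (constrained at step 1)

A->BC, B->BC, C->A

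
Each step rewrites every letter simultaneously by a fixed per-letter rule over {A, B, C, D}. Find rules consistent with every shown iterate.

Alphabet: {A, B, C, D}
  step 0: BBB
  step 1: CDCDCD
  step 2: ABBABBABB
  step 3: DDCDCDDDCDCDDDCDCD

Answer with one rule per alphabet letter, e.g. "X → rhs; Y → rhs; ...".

  step 2 ⇒ step 3: ABBABBABB ⇒ DD·CD·CD·DD·CD·CD·DD·CD·CD
    A ↦ DD
    B ↦ CD
  step 1 ⇒ step 2: CDCDCD ⇒ A·BB·A·BB·A·BB
    C ↦ A
  step 1 ⇒ step 2: CDCDCD ⇒ A·BB·A·BB·A·BB
    D ↦ BB

A->DD, B->CD, C->A, D->BB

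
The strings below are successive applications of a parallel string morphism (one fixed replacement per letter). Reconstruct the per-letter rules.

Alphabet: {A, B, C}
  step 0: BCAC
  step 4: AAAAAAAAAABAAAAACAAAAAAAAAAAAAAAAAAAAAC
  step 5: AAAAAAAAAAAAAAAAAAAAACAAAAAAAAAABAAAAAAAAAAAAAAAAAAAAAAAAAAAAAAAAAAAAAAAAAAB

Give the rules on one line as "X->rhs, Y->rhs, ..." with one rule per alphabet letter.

A->AA, B->AC, C->B

  step 4 ⇒ step 5: AAAAAAAAAABAAAAACAAAAAAAAAAAAAAAAAAAAAC ⇒ AA·AA·AA·AA·AA·AA·AA·AA·AA·AA·AC·AA·AA·AA·AA·AA·B·AA·AA·AA·AA·AA·AA·AA·AA·AA·AA·AA·AA·AA·AA·AA·AA·AA·AA·AA·AA·AA·B
    A ↦ AA
    B ↦ AC
    C ↦ B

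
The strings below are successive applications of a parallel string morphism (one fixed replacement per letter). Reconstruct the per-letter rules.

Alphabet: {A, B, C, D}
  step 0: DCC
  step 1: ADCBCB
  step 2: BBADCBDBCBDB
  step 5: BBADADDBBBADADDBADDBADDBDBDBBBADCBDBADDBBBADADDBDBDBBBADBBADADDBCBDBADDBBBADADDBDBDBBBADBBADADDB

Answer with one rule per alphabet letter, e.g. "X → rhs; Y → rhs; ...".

A->BB, B->DB, C->CB, D->AD

  step 1 ⇒ step 2: ADCBCB ⇒ BB·AD·CB·DB·CB·DB
    A ↦ BB
    B ↦ DB
    C ↦ CB
    D ↦ AD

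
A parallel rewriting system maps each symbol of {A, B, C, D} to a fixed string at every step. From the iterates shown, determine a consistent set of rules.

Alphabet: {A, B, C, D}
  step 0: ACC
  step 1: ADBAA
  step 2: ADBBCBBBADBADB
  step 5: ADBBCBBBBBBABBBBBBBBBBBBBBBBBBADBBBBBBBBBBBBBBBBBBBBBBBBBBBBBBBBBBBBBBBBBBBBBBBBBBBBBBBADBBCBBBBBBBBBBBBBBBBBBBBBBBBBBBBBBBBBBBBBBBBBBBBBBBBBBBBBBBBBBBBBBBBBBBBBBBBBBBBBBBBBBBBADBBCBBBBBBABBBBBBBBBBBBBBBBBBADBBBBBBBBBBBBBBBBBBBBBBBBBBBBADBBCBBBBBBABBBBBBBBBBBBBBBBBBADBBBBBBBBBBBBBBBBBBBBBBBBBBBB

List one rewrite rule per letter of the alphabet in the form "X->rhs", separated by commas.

A->ADB, B->BBB, C->A, D->BC

  step 1 ⇒ step 2: ADBAA ⇒ ADB·BC·BBB·ADB·ADB
    A ↦ ADB
    B ↦ BBB
    D ↦ BC
  step 0 ⇒ step 1: ACC ⇒ ADB·A·A
    C ↦ A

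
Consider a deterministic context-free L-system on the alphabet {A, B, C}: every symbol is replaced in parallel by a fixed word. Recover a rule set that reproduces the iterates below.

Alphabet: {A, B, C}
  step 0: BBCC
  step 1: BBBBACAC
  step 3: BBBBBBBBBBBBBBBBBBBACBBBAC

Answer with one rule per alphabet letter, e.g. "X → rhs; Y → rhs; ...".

  step 0 ⇒ step 1: BBCC ⇒ BB·BB·AC·AC
    B ↦ BB
    C ↦ AC
    A ↦ B  (constrained at step 1)

A->B, B->BB, C->AC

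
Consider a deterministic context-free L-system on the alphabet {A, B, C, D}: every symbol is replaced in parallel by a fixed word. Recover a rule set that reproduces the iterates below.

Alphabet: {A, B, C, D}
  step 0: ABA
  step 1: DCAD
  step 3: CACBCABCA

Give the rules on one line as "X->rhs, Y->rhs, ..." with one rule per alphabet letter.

  step 0 ⇒ step 1: ABA ⇒ D·CA·D
    A ↦ D
    B ↦ CA
    C ↦ CB  (constrained at step 1)
    D ↦ B  (constrained at step 1)

A->D, B->CA, C->CB, D->B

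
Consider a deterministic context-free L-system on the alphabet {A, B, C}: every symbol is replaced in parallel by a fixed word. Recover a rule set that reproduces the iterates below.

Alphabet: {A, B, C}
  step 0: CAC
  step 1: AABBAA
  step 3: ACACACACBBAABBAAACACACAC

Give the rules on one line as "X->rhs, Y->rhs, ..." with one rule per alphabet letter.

  step 0 ⇒ step 1: CAC ⇒ AA·BB·AA
    A ↦ BB
    C ↦ AA
    B ↦ AC  (constrained at step 1)

A->BB, B->AC, C->AA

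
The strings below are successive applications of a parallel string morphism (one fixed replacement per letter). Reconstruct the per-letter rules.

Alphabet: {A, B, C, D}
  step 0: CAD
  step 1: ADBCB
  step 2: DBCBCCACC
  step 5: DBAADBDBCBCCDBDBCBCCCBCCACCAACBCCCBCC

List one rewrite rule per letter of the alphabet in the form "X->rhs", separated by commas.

A->DB, B->CC, C->A, D->CB

  step 1 ⇒ step 2: ADBCB ⇒ DB·CB·CC·A·CC
    A ↦ DB
    B ↦ CC
    C ↦ A
    D ↦ CB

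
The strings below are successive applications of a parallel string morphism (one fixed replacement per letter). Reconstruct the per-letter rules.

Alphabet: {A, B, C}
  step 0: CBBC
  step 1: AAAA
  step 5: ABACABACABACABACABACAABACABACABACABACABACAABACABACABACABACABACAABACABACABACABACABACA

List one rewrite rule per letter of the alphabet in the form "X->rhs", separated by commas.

A->BAC, B->A, C->A

  step 0 ⇒ step 1: CBBC ⇒ A·A·A·A
    B ↦ A
    C ↦ A
    A ↦ BAC  (constrained at step 1)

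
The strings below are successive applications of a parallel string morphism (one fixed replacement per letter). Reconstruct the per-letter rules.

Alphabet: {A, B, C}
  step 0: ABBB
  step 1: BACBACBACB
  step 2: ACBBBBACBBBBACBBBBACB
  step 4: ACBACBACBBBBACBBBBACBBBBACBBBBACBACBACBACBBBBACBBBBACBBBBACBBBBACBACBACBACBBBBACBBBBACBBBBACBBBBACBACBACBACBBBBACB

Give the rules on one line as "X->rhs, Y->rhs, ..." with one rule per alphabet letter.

A->B, B->ACB, C->BB

  step 1 ⇒ step 2: BACBACBACB ⇒ ACB·B·BB·ACB·B·BB·ACB·B·BB·ACB
    A ↦ B
    B ↦ ACB
    C ↦ BB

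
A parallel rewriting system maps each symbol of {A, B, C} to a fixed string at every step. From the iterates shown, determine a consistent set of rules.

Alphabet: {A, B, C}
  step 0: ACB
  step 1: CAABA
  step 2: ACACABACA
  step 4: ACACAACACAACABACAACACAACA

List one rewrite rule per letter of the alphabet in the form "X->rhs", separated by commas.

A->CA, B->BA, C->A

  step 1 ⇒ step 2: CAABA ⇒ A·CA·CA·BA·CA
    A ↦ CA
    B ↦ BA
    C ↦ A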